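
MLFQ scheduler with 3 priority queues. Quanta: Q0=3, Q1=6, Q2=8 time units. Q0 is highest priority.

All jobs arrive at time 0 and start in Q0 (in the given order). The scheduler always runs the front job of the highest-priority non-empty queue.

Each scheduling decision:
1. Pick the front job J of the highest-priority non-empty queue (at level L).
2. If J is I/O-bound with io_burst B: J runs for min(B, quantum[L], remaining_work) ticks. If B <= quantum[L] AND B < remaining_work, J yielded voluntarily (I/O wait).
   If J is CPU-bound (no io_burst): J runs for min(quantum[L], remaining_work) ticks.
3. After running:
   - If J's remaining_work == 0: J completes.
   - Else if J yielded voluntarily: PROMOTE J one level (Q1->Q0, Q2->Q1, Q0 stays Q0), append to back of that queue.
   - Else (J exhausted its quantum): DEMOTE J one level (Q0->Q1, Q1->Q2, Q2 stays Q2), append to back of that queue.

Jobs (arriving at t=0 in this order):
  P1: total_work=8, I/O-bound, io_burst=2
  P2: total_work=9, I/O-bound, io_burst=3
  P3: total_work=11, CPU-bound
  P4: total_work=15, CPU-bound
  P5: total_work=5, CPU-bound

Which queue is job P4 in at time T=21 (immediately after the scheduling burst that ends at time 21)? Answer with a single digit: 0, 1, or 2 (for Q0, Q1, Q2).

Answer: 1

Derivation:
t=0-2: P1@Q0 runs 2, rem=6, I/O yield, promote→Q0. Q0=[P2,P3,P4,P5,P1] Q1=[] Q2=[]
t=2-5: P2@Q0 runs 3, rem=6, I/O yield, promote→Q0. Q0=[P3,P4,P5,P1,P2] Q1=[] Q2=[]
t=5-8: P3@Q0 runs 3, rem=8, quantum used, demote→Q1. Q0=[P4,P5,P1,P2] Q1=[P3] Q2=[]
t=8-11: P4@Q0 runs 3, rem=12, quantum used, demote→Q1. Q0=[P5,P1,P2] Q1=[P3,P4] Q2=[]
t=11-14: P5@Q0 runs 3, rem=2, quantum used, demote→Q1. Q0=[P1,P2] Q1=[P3,P4,P5] Q2=[]
t=14-16: P1@Q0 runs 2, rem=4, I/O yield, promote→Q0. Q0=[P2,P1] Q1=[P3,P4,P5] Q2=[]
t=16-19: P2@Q0 runs 3, rem=3, I/O yield, promote→Q0. Q0=[P1,P2] Q1=[P3,P4,P5] Q2=[]
t=19-21: P1@Q0 runs 2, rem=2, I/O yield, promote→Q0. Q0=[P2,P1] Q1=[P3,P4,P5] Q2=[]
t=21-24: P2@Q0 runs 3, rem=0, completes. Q0=[P1] Q1=[P3,P4,P5] Q2=[]
t=24-26: P1@Q0 runs 2, rem=0, completes. Q0=[] Q1=[P3,P4,P5] Q2=[]
t=26-32: P3@Q1 runs 6, rem=2, quantum used, demote→Q2. Q0=[] Q1=[P4,P5] Q2=[P3]
t=32-38: P4@Q1 runs 6, rem=6, quantum used, demote→Q2. Q0=[] Q1=[P5] Q2=[P3,P4]
t=38-40: P5@Q1 runs 2, rem=0, completes. Q0=[] Q1=[] Q2=[P3,P4]
t=40-42: P3@Q2 runs 2, rem=0, completes. Q0=[] Q1=[] Q2=[P4]
t=42-48: P4@Q2 runs 6, rem=0, completes. Q0=[] Q1=[] Q2=[]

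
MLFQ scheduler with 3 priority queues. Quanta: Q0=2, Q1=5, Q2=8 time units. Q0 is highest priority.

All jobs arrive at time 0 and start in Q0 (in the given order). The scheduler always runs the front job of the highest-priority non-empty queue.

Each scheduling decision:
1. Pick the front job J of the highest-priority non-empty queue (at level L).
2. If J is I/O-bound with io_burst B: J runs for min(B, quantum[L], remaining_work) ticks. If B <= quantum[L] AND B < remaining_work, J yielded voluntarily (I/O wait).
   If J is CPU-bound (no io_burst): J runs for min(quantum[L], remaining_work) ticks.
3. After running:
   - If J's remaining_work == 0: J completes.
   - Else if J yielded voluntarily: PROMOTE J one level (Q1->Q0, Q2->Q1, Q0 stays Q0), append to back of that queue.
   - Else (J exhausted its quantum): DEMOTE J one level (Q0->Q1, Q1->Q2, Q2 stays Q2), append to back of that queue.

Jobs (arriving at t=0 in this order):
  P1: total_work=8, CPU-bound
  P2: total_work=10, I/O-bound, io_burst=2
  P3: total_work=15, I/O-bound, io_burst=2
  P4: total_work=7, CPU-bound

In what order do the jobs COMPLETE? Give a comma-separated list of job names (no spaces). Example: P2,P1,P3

Answer: P2,P3,P4,P1

Derivation:
t=0-2: P1@Q0 runs 2, rem=6, quantum used, demote→Q1. Q0=[P2,P3,P4] Q1=[P1] Q2=[]
t=2-4: P2@Q0 runs 2, rem=8, I/O yield, promote→Q0. Q0=[P3,P4,P2] Q1=[P1] Q2=[]
t=4-6: P3@Q0 runs 2, rem=13, I/O yield, promote→Q0. Q0=[P4,P2,P3] Q1=[P1] Q2=[]
t=6-8: P4@Q0 runs 2, rem=5, quantum used, demote→Q1. Q0=[P2,P3] Q1=[P1,P4] Q2=[]
t=8-10: P2@Q0 runs 2, rem=6, I/O yield, promote→Q0. Q0=[P3,P2] Q1=[P1,P4] Q2=[]
t=10-12: P3@Q0 runs 2, rem=11, I/O yield, promote→Q0. Q0=[P2,P3] Q1=[P1,P4] Q2=[]
t=12-14: P2@Q0 runs 2, rem=4, I/O yield, promote→Q0. Q0=[P3,P2] Q1=[P1,P4] Q2=[]
t=14-16: P3@Q0 runs 2, rem=9, I/O yield, promote→Q0. Q0=[P2,P3] Q1=[P1,P4] Q2=[]
t=16-18: P2@Q0 runs 2, rem=2, I/O yield, promote→Q0. Q0=[P3,P2] Q1=[P1,P4] Q2=[]
t=18-20: P3@Q0 runs 2, rem=7, I/O yield, promote→Q0. Q0=[P2,P3] Q1=[P1,P4] Q2=[]
t=20-22: P2@Q0 runs 2, rem=0, completes. Q0=[P3] Q1=[P1,P4] Q2=[]
t=22-24: P3@Q0 runs 2, rem=5, I/O yield, promote→Q0. Q0=[P3] Q1=[P1,P4] Q2=[]
t=24-26: P3@Q0 runs 2, rem=3, I/O yield, promote→Q0. Q0=[P3] Q1=[P1,P4] Q2=[]
t=26-28: P3@Q0 runs 2, rem=1, I/O yield, promote→Q0. Q0=[P3] Q1=[P1,P4] Q2=[]
t=28-29: P3@Q0 runs 1, rem=0, completes. Q0=[] Q1=[P1,P4] Q2=[]
t=29-34: P1@Q1 runs 5, rem=1, quantum used, demote→Q2. Q0=[] Q1=[P4] Q2=[P1]
t=34-39: P4@Q1 runs 5, rem=0, completes. Q0=[] Q1=[] Q2=[P1]
t=39-40: P1@Q2 runs 1, rem=0, completes. Q0=[] Q1=[] Q2=[]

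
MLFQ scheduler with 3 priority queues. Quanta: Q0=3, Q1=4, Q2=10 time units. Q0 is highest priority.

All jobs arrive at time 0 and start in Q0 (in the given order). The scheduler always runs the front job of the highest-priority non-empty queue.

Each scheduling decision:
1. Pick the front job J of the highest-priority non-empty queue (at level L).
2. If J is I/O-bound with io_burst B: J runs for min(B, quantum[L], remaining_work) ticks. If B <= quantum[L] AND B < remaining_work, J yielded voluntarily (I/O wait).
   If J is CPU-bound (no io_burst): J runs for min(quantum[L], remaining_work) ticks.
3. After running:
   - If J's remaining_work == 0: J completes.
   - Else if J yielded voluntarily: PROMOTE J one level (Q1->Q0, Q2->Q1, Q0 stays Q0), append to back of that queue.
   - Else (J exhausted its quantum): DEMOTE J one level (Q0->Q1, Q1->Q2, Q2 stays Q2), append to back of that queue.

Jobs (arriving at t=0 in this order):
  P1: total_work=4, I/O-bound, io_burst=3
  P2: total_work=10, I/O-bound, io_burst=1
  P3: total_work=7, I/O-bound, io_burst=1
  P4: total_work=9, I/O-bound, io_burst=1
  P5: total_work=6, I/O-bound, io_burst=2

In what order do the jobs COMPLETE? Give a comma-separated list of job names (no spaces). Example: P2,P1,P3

Answer: P1,P5,P3,P4,P2

Derivation:
t=0-3: P1@Q0 runs 3, rem=1, I/O yield, promote→Q0. Q0=[P2,P3,P4,P5,P1] Q1=[] Q2=[]
t=3-4: P2@Q0 runs 1, rem=9, I/O yield, promote→Q0. Q0=[P3,P4,P5,P1,P2] Q1=[] Q2=[]
t=4-5: P3@Q0 runs 1, rem=6, I/O yield, promote→Q0. Q0=[P4,P5,P1,P2,P3] Q1=[] Q2=[]
t=5-6: P4@Q0 runs 1, rem=8, I/O yield, promote→Q0. Q0=[P5,P1,P2,P3,P4] Q1=[] Q2=[]
t=6-8: P5@Q0 runs 2, rem=4, I/O yield, promote→Q0. Q0=[P1,P2,P3,P4,P5] Q1=[] Q2=[]
t=8-9: P1@Q0 runs 1, rem=0, completes. Q0=[P2,P3,P4,P5] Q1=[] Q2=[]
t=9-10: P2@Q0 runs 1, rem=8, I/O yield, promote→Q0. Q0=[P3,P4,P5,P2] Q1=[] Q2=[]
t=10-11: P3@Q0 runs 1, rem=5, I/O yield, promote→Q0. Q0=[P4,P5,P2,P3] Q1=[] Q2=[]
t=11-12: P4@Q0 runs 1, rem=7, I/O yield, promote→Q0. Q0=[P5,P2,P3,P4] Q1=[] Q2=[]
t=12-14: P5@Q0 runs 2, rem=2, I/O yield, promote→Q0. Q0=[P2,P3,P4,P5] Q1=[] Q2=[]
t=14-15: P2@Q0 runs 1, rem=7, I/O yield, promote→Q0. Q0=[P3,P4,P5,P2] Q1=[] Q2=[]
t=15-16: P3@Q0 runs 1, rem=4, I/O yield, promote→Q0. Q0=[P4,P5,P2,P3] Q1=[] Q2=[]
t=16-17: P4@Q0 runs 1, rem=6, I/O yield, promote→Q0. Q0=[P5,P2,P3,P4] Q1=[] Q2=[]
t=17-19: P5@Q0 runs 2, rem=0, completes. Q0=[P2,P3,P4] Q1=[] Q2=[]
t=19-20: P2@Q0 runs 1, rem=6, I/O yield, promote→Q0. Q0=[P3,P4,P2] Q1=[] Q2=[]
t=20-21: P3@Q0 runs 1, rem=3, I/O yield, promote→Q0. Q0=[P4,P2,P3] Q1=[] Q2=[]
t=21-22: P4@Q0 runs 1, rem=5, I/O yield, promote→Q0. Q0=[P2,P3,P4] Q1=[] Q2=[]
t=22-23: P2@Q0 runs 1, rem=5, I/O yield, promote→Q0. Q0=[P3,P4,P2] Q1=[] Q2=[]
t=23-24: P3@Q0 runs 1, rem=2, I/O yield, promote→Q0. Q0=[P4,P2,P3] Q1=[] Q2=[]
t=24-25: P4@Q0 runs 1, rem=4, I/O yield, promote→Q0. Q0=[P2,P3,P4] Q1=[] Q2=[]
t=25-26: P2@Q0 runs 1, rem=4, I/O yield, promote→Q0. Q0=[P3,P4,P2] Q1=[] Q2=[]
t=26-27: P3@Q0 runs 1, rem=1, I/O yield, promote→Q0. Q0=[P4,P2,P3] Q1=[] Q2=[]
t=27-28: P4@Q0 runs 1, rem=3, I/O yield, promote→Q0. Q0=[P2,P3,P4] Q1=[] Q2=[]
t=28-29: P2@Q0 runs 1, rem=3, I/O yield, promote→Q0. Q0=[P3,P4,P2] Q1=[] Q2=[]
t=29-30: P3@Q0 runs 1, rem=0, completes. Q0=[P4,P2] Q1=[] Q2=[]
t=30-31: P4@Q0 runs 1, rem=2, I/O yield, promote→Q0. Q0=[P2,P4] Q1=[] Q2=[]
t=31-32: P2@Q0 runs 1, rem=2, I/O yield, promote→Q0. Q0=[P4,P2] Q1=[] Q2=[]
t=32-33: P4@Q0 runs 1, rem=1, I/O yield, promote→Q0. Q0=[P2,P4] Q1=[] Q2=[]
t=33-34: P2@Q0 runs 1, rem=1, I/O yield, promote→Q0. Q0=[P4,P2] Q1=[] Q2=[]
t=34-35: P4@Q0 runs 1, rem=0, completes. Q0=[P2] Q1=[] Q2=[]
t=35-36: P2@Q0 runs 1, rem=0, completes. Q0=[] Q1=[] Q2=[]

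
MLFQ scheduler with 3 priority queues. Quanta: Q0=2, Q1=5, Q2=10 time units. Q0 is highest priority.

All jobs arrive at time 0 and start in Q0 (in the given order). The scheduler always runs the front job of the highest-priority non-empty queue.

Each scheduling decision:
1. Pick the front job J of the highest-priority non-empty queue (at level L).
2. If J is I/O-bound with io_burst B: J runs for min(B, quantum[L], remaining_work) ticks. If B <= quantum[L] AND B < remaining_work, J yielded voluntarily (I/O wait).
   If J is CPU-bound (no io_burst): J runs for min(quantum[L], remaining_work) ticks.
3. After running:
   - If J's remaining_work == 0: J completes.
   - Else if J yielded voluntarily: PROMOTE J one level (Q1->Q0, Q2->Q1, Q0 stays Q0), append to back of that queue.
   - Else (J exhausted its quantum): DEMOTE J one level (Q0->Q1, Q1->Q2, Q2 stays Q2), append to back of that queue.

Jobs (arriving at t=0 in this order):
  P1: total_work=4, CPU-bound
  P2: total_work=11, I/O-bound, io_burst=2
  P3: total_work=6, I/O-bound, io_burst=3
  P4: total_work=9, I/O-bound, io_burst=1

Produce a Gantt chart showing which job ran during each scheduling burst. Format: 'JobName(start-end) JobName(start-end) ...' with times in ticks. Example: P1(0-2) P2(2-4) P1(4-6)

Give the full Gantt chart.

t=0-2: P1@Q0 runs 2, rem=2, quantum used, demote→Q1. Q0=[P2,P3,P4] Q1=[P1] Q2=[]
t=2-4: P2@Q0 runs 2, rem=9, I/O yield, promote→Q0. Q0=[P3,P4,P2] Q1=[P1] Q2=[]
t=4-6: P3@Q0 runs 2, rem=4, quantum used, demote→Q1. Q0=[P4,P2] Q1=[P1,P3] Q2=[]
t=6-7: P4@Q0 runs 1, rem=8, I/O yield, promote→Q0. Q0=[P2,P4] Q1=[P1,P3] Q2=[]
t=7-9: P2@Q0 runs 2, rem=7, I/O yield, promote→Q0. Q0=[P4,P2] Q1=[P1,P3] Q2=[]
t=9-10: P4@Q0 runs 1, rem=7, I/O yield, promote→Q0. Q0=[P2,P4] Q1=[P1,P3] Q2=[]
t=10-12: P2@Q0 runs 2, rem=5, I/O yield, promote→Q0. Q0=[P4,P2] Q1=[P1,P3] Q2=[]
t=12-13: P4@Q0 runs 1, rem=6, I/O yield, promote→Q0. Q0=[P2,P4] Q1=[P1,P3] Q2=[]
t=13-15: P2@Q0 runs 2, rem=3, I/O yield, promote→Q0. Q0=[P4,P2] Q1=[P1,P3] Q2=[]
t=15-16: P4@Q0 runs 1, rem=5, I/O yield, promote→Q0. Q0=[P2,P4] Q1=[P1,P3] Q2=[]
t=16-18: P2@Q0 runs 2, rem=1, I/O yield, promote→Q0. Q0=[P4,P2] Q1=[P1,P3] Q2=[]
t=18-19: P4@Q0 runs 1, rem=4, I/O yield, promote→Q0. Q0=[P2,P4] Q1=[P1,P3] Q2=[]
t=19-20: P2@Q0 runs 1, rem=0, completes. Q0=[P4] Q1=[P1,P3] Q2=[]
t=20-21: P4@Q0 runs 1, rem=3, I/O yield, promote→Q0. Q0=[P4] Q1=[P1,P3] Q2=[]
t=21-22: P4@Q0 runs 1, rem=2, I/O yield, promote→Q0. Q0=[P4] Q1=[P1,P3] Q2=[]
t=22-23: P4@Q0 runs 1, rem=1, I/O yield, promote→Q0. Q0=[P4] Q1=[P1,P3] Q2=[]
t=23-24: P4@Q0 runs 1, rem=0, completes. Q0=[] Q1=[P1,P3] Q2=[]
t=24-26: P1@Q1 runs 2, rem=0, completes. Q0=[] Q1=[P3] Q2=[]
t=26-29: P3@Q1 runs 3, rem=1, I/O yield, promote→Q0. Q0=[P3] Q1=[] Q2=[]
t=29-30: P3@Q0 runs 1, rem=0, completes. Q0=[] Q1=[] Q2=[]

Answer: P1(0-2) P2(2-4) P3(4-6) P4(6-7) P2(7-9) P4(9-10) P2(10-12) P4(12-13) P2(13-15) P4(15-16) P2(16-18) P4(18-19) P2(19-20) P4(20-21) P4(21-22) P4(22-23) P4(23-24) P1(24-26) P3(26-29) P3(29-30)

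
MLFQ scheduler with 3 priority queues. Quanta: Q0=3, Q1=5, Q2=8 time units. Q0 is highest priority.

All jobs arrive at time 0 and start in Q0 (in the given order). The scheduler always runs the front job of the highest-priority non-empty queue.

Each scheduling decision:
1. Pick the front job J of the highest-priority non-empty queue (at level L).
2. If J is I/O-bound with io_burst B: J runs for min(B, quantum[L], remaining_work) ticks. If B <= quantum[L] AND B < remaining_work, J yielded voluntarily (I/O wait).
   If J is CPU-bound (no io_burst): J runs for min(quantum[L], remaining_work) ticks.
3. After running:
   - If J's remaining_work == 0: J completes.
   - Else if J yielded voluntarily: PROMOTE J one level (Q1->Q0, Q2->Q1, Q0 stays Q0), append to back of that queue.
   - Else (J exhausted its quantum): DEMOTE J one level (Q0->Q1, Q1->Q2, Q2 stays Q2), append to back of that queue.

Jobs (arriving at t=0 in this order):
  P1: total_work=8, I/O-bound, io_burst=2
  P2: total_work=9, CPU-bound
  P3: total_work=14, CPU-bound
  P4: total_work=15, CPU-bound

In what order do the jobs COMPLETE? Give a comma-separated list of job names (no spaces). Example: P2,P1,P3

t=0-2: P1@Q0 runs 2, rem=6, I/O yield, promote→Q0. Q0=[P2,P3,P4,P1] Q1=[] Q2=[]
t=2-5: P2@Q0 runs 3, rem=6, quantum used, demote→Q1. Q0=[P3,P4,P1] Q1=[P2] Q2=[]
t=5-8: P3@Q0 runs 3, rem=11, quantum used, demote→Q1. Q0=[P4,P1] Q1=[P2,P3] Q2=[]
t=8-11: P4@Q0 runs 3, rem=12, quantum used, demote→Q1. Q0=[P1] Q1=[P2,P3,P4] Q2=[]
t=11-13: P1@Q0 runs 2, rem=4, I/O yield, promote→Q0. Q0=[P1] Q1=[P2,P3,P4] Q2=[]
t=13-15: P1@Q0 runs 2, rem=2, I/O yield, promote→Q0. Q0=[P1] Q1=[P2,P3,P4] Q2=[]
t=15-17: P1@Q0 runs 2, rem=0, completes. Q0=[] Q1=[P2,P3,P4] Q2=[]
t=17-22: P2@Q1 runs 5, rem=1, quantum used, demote→Q2. Q0=[] Q1=[P3,P4] Q2=[P2]
t=22-27: P3@Q1 runs 5, rem=6, quantum used, demote→Q2. Q0=[] Q1=[P4] Q2=[P2,P3]
t=27-32: P4@Q1 runs 5, rem=7, quantum used, demote→Q2. Q0=[] Q1=[] Q2=[P2,P3,P4]
t=32-33: P2@Q2 runs 1, rem=0, completes. Q0=[] Q1=[] Q2=[P3,P4]
t=33-39: P3@Q2 runs 6, rem=0, completes. Q0=[] Q1=[] Q2=[P4]
t=39-46: P4@Q2 runs 7, rem=0, completes. Q0=[] Q1=[] Q2=[]

Answer: P1,P2,P3,P4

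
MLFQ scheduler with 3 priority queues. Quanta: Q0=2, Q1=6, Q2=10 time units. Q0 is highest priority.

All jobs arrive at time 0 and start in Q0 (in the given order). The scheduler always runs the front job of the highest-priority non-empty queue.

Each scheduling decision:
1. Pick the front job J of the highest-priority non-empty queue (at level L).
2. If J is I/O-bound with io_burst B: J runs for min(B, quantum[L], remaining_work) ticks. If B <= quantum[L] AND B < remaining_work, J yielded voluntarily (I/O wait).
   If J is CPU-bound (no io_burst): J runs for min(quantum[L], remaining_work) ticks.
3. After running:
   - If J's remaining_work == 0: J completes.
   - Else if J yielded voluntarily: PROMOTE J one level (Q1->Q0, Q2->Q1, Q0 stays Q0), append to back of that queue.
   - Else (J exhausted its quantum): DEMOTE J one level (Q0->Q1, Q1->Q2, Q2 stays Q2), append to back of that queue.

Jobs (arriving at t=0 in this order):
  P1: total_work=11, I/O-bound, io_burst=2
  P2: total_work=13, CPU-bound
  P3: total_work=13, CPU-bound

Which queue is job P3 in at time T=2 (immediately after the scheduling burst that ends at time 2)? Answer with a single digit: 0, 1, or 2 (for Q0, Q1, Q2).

Answer: 0

Derivation:
t=0-2: P1@Q0 runs 2, rem=9, I/O yield, promote→Q0. Q0=[P2,P3,P1] Q1=[] Q2=[]
t=2-4: P2@Q0 runs 2, rem=11, quantum used, demote→Q1. Q0=[P3,P1] Q1=[P2] Q2=[]
t=4-6: P3@Q0 runs 2, rem=11, quantum used, demote→Q1. Q0=[P1] Q1=[P2,P3] Q2=[]
t=6-8: P1@Q0 runs 2, rem=7, I/O yield, promote→Q0. Q0=[P1] Q1=[P2,P3] Q2=[]
t=8-10: P1@Q0 runs 2, rem=5, I/O yield, promote→Q0. Q0=[P1] Q1=[P2,P3] Q2=[]
t=10-12: P1@Q0 runs 2, rem=3, I/O yield, promote→Q0. Q0=[P1] Q1=[P2,P3] Q2=[]
t=12-14: P1@Q0 runs 2, rem=1, I/O yield, promote→Q0. Q0=[P1] Q1=[P2,P3] Q2=[]
t=14-15: P1@Q0 runs 1, rem=0, completes. Q0=[] Q1=[P2,P3] Q2=[]
t=15-21: P2@Q1 runs 6, rem=5, quantum used, demote→Q2. Q0=[] Q1=[P3] Q2=[P2]
t=21-27: P3@Q1 runs 6, rem=5, quantum used, demote→Q2. Q0=[] Q1=[] Q2=[P2,P3]
t=27-32: P2@Q2 runs 5, rem=0, completes. Q0=[] Q1=[] Q2=[P3]
t=32-37: P3@Q2 runs 5, rem=0, completes. Q0=[] Q1=[] Q2=[]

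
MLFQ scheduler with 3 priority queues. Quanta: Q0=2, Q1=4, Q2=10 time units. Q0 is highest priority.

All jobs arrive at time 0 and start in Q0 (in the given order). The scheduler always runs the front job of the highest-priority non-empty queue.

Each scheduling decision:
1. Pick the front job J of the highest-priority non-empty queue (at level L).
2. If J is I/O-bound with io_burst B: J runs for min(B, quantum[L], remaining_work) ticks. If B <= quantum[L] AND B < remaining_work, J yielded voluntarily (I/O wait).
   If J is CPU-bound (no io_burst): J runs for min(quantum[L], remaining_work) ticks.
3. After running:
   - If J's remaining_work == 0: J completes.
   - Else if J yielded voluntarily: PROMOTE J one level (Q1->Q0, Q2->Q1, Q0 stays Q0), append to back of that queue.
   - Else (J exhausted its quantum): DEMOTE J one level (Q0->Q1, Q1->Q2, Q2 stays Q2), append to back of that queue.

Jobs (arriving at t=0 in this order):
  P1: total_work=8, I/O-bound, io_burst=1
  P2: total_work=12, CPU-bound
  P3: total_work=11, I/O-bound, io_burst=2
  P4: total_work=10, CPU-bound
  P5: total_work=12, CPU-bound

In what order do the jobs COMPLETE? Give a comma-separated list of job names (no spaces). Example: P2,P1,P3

t=0-1: P1@Q0 runs 1, rem=7, I/O yield, promote→Q0. Q0=[P2,P3,P4,P5,P1] Q1=[] Q2=[]
t=1-3: P2@Q0 runs 2, rem=10, quantum used, demote→Q1. Q0=[P3,P4,P5,P1] Q1=[P2] Q2=[]
t=3-5: P3@Q0 runs 2, rem=9, I/O yield, promote→Q0. Q0=[P4,P5,P1,P3] Q1=[P2] Q2=[]
t=5-7: P4@Q0 runs 2, rem=8, quantum used, demote→Q1. Q0=[P5,P1,P3] Q1=[P2,P4] Q2=[]
t=7-9: P5@Q0 runs 2, rem=10, quantum used, demote→Q1. Q0=[P1,P3] Q1=[P2,P4,P5] Q2=[]
t=9-10: P1@Q0 runs 1, rem=6, I/O yield, promote→Q0. Q0=[P3,P1] Q1=[P2,P4,P5] Q2=[]
t=10-12: P3@Q0 runs 2, rem=7, I/O yield, promote→Q0. Q0=[P1,P3] Q1=[P2,P4,P5] Q2=[]
t=12-13: P1@Q0 runs 1, rem=5, I/O yield, promote→Q0. Q0=[P3,P1] Q1=[P2,P4,P5] Q2=[]
t=13-15: P3@Q0 runs 2, rem=5, I/O yield, promote→Q0. Q0=[P1,P3] Q1=[P2,P4,P5] Q2=[]
t=15-16: P1@Q0 runs 1, rem=4, I/O yield, promote→Q0. Q0=[P3,P1] Q1=[P2,P4,P5] Q2=[]
t=16-18: P3@Q0 runs 2, rem=3, I/O yield, promote→Q0. Q0=[P1,P3] Q1=[P2,P4,P5] Q2=[]
t=18-19: P1@Q0 runs 1, rem=3, I/O yield, promote→Q0. Q0=[P3,P1] Q1=[P2,P4,P5] Q2=[]
t=19-21: P3@Q0 runs 2, rem=1, I/O yield, promote→Q0. Q0=[P1,P3] Q1=[P2,P4,P5] Q2=[]
t=21-22: P1@Q0 runs 1, rem=2, I/O yield, promote→Q0. Q0=[P3,P1] Q1=[P2,P4,P5] Q2=[]
t=22-23: P3@Q0 runs 1, rem=0, completes. Q0=[P1] Q1=[P2,P4,P5] Q2=[]
t=23-24: P1@Q0 runs 1, rem=1, I/O yield, promote→Q0. Q0=[P1] Q1=[P2,P4,P5] Q2=[]
t=24-25: P1@Q0 runs 1, rem=0, completes. Q0=[] Q1=[P2,P4,P5] Q2=[]
t=25-29: P2@Q1 runs 4, rem=6, quantum used, demote→Q2. Q0=[] Q1=[P4,P5] Q2=[P2]
t=29-33: P4@Q1 runs 4, rem=4, quantum used, demote→Q2. Q0=[] Q1=[P5] Q2=[P2,P4]
t=33-37: P5@Q1 runs 4, rem=6, quantum used, demote→Q2. Q0=[] Q1=[] Q2=[P2,P4,P5]
t=37-43: P2@Q2 runs 6, rem=0, completes. Q0=[] Q1=[] Q2=[P4,P5]
t=43-47: P4@Q2 runs 4, rem=0, completes. Q0=[] Q1=[] Q2=[P5]
t=47-53: P5@Q2 runs 6, rem=0, completes. Q0=[] Q1=[] Q2=[]

Answer: P3,P1,P2,P4,P5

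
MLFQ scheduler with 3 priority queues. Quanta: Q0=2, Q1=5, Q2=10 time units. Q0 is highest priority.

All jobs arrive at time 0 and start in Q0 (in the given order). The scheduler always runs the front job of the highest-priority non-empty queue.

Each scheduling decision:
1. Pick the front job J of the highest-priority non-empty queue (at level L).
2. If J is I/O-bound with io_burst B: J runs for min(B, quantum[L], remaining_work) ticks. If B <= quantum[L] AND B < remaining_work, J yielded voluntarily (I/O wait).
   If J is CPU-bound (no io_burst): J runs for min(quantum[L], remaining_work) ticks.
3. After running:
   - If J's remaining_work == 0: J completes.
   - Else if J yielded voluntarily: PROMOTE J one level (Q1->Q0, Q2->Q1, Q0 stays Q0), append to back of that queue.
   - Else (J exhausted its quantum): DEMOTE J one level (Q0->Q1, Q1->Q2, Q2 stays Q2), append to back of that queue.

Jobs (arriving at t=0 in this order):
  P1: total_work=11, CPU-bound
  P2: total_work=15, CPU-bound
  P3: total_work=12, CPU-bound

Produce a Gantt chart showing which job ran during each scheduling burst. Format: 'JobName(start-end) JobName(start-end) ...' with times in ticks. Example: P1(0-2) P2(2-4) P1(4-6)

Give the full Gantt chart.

t=0-2: P1@Q0 runs 2, rem=9, quantum used, demote→Q1. Q0=[P2,P3] Q1=[P1] Q2=[]
t=2-4: P2@Q0 runs 2, rem=13, quantum used, demote→Q1. Q0=[P3] Q1=[P1,P2] Q2=[]
t=4-6: P3@Q0 runs 2, rem=10, quantum used, demote→Q1. Q0=[] Q1=[P1,P2,P3] Q2=[]
t=6-11: P1@Q1 runs 5, rem=4, quantum used, demote→Q2. Q0=[] Q1=[P2,P3] Q2=[P1]
t=11-16: P2@Q1 runs 5, rem=8, quantum used, demote→Q2. Q0=[] Q1=[P3] Q2=[P1,P2]
t=16-21: P3@Q1 runs 5, rem=5, quantum used, demote→Q2. Q0=[] Q1=[] Q2=[P1,P2,P3]
t=21-25: P1@Q2 runs 4, rem=0, completes. Q0=[] Q1=[] Q2=[P2,P3]
t=25-33: P2@Q2 runs 8, rem=0, completes. Q0=[] Q1=[] Q2=[P3]
t=33-38: P3@Q2 runs 5, rem=0, completes. Q0=[] Q1=[] Q2=[]

Answer: P1(0-2) P2(2-4) P3(4-6) P1(6-11) P2(11-16) P3(16-21) P1(21-25) P2(25-33) P3(33-38)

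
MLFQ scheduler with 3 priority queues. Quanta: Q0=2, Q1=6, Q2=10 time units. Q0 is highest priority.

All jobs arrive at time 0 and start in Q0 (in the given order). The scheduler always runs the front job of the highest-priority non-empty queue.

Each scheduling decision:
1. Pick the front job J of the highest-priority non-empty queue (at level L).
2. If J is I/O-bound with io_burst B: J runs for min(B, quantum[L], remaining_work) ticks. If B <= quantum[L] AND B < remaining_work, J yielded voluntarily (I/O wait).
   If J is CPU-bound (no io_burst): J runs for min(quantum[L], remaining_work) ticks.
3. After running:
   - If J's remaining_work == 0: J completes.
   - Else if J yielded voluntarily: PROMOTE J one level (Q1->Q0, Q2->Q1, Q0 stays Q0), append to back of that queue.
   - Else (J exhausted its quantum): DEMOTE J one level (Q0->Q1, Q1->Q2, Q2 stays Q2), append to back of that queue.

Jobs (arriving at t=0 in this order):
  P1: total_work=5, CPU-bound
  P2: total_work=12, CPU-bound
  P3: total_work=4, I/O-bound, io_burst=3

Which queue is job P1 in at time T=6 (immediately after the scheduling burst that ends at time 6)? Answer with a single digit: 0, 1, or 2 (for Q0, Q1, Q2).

Answer: 1

Derivation:
t=0-2: P1@Q0 runs 2, rem=3, quantum used, demote→Q1. Q0=[P2,P3] Q1=[P1] Q2=[]
t=2-4: P2@Q0 runs 2, rem=10, quantum used, demote→Q1. Q0=[P3] Q1=[P1,P2] Q2=[]
t=4-6: P3@Q0 runs 2, rem=2, quantum used, demote→Q1. Q0=[] Q1=[P1,P2,P3] Q2=[]
t=6-9: P1@Q1 runs 3, rem=0, completes. Q0=[] Q1=[P2,P3] Q2=[]
t=9-15: P2@Q1 runs 6, rem=4, quantum used, demote→Q2. Q0=[] Q1=[P3] Q2=[P2]
t=15-17: P3@Q1 runs 2, rem=0, completes. Q0=[] Q1=[] Q2=[P2]
t=17-21: P2@Q2 runs 4, rem=0, completes. Q0=[] Q1=[] Q2=[]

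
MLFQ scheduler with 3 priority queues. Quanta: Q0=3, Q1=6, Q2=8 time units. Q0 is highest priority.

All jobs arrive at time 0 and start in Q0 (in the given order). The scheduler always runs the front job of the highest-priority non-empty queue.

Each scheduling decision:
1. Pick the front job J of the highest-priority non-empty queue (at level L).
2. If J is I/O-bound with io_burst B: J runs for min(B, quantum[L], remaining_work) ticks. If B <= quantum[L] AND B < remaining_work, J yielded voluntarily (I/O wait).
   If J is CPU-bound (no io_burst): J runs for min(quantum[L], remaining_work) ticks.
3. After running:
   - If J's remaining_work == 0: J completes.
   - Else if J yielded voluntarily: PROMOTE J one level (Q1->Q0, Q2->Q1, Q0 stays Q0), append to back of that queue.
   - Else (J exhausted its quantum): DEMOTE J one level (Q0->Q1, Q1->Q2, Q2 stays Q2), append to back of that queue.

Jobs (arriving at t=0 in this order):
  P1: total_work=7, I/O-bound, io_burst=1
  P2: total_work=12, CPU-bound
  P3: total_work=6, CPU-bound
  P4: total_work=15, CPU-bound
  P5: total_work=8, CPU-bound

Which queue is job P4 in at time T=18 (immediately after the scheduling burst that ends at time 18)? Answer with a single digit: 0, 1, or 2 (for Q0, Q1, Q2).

Answer: 1

Derivation:
t=0-1: P1@Q0 runs 1, rem=6, I/O yield, promote→Q0. Q0=[P2,P3,P4,P5,P1] Q1=[] Q2=[]
t=1-4: P2@Q0 runs 3, rem=9, quantum used, demote→Q1. Q0=[P3,P4,P5,P1] Q1=[P2] Q2=[]
t=4-7: P3@Q0 runs 3, rem=3, quantum used, demote→Q1. Q0=[P4,P5,P1] Q1=[P2,P3] Q2=[]
t=7-10: P4@Q0 runs 3, rem=12, quantum used, demote→Q1. Q0=[P5,P1] Q1=[P2,P3,P4] Q2=[]
t=10-13: P5@Q0 runs 3, rem=5, quantum used, demote→Q1. Q0=[P1] Q1=[P2,P3,P4,P5] Q2=[]
t=13-14: P1@Q0 runs 1, rem=5, I/O yield, promote→Q0. Q0=[P1] Q1=[P2,P3,P4,P5] Q2=[]
t=14-15: P1@Q0 runs 1, rem=4, I/O yield, promote→Q0. Q0=[P1] Q1=[P2,P3,P4,P5] Q2=[]
t=15-16: P1@Q0 runs 1, rem=3, I/O yield, promote→Q0. Q0=[P1] Q1=[P2,P3,P4,P5] Q2=[]
t=16-17: P1@Q0 runs 1, rem=2, I/O yield, promote→Q0. Q0=[P1] Q1=[P2,P3,P4,P5] Q2=[]
t=17-18: P1@Q0 runs 1, rem=1, I/O yield, promote→Q0. Q0=[P1] Q1=[P2,P3,P4,P5] Q2=[]
t=18-19: P1@Q0 runs 1, rem=0, completes. Q0=[] Q1=[P2,P3,P4,P5] Q2=[]
t=19-25: P2@Q1 runs 6, rem=3, quantum used, demote→Q2. Q0=[] Q1=[P3,P4,P5] Q2=[P2]
t=25-28: P3@Q1 runs 3, rem=0, completes. Q0=[] Q1=[P4,P5] Q2=[P2]
t=28-34: P4@Q1 runs 6, rem=6, quantum used, demote→Q2. Q0=[] Q1=[P5] Q2=[P2,P4]
t=34-39: P5@Q1 runs 5, rem=0, completes. Q0=[] Q1=[] Q2=[P2,P4]
t=39-42: P2@Q2 runs 3, rem=0, completes. Q0=[] Q1=[] Q2=[P4]
t=42-48: P4@Q2 runs 6, rem=0, completes. Q0=[] Q1=[] Q2=[]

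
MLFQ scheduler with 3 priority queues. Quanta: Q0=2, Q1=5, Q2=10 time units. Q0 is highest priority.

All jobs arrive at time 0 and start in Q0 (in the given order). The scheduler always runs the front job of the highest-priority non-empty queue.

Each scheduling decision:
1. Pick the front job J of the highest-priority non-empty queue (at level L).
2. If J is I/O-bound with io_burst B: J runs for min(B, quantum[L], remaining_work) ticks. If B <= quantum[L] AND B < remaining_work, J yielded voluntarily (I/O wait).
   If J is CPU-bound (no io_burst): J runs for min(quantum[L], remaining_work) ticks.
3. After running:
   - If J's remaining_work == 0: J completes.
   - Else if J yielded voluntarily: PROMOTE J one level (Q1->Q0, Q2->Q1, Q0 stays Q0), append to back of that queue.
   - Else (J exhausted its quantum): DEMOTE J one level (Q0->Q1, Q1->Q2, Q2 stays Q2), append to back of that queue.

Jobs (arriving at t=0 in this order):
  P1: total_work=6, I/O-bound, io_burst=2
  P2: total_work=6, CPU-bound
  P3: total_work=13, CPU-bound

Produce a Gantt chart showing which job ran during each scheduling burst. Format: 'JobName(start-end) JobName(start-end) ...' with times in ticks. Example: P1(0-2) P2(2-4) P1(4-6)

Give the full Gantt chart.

t=0-2: P1@Q0 runs 2, rem=4, I/O yield, promote→Q0. Q0=[P2,P3,P1] Q1=[] Q2=[]
t=2-4: P2@Q0 runs 2, rem=4, quantum used, demote→Q1. Q0=[P3,P1] Q1=[P2] Q2=[]
t=4-6: P3@Q0 runs 2, rem=11, quantum used, demote→Q1. Q0=[P1] Q1=[P2,P3] Q2=[]
t=6-8: P1@Q0 runs 2, rem=2, I/O yield, promote→Q0. Q0=[P1] Q1=[P2,P3] Q2=[]
t=8-10: P1@Q0 runs 2, rem=0, completes. Q0=[] Q1=[P2,P3] Q2=[]
t=10-14: P2@Q1 runs 4, rem=0, completes. Q0=[] Q1=[P3] Q2=[]
t=14-19: P3@Q1 runs 5, rem=6, quantum used, demote→Q2. Q0=[] Q1=[] Q2=[P3]
t=19-25: P3@Q2 runs 6, rem=0, completes. Q0=[] Q1=[] Q2=[]

Answer: P1(0-2) P2(2-4) P3(4-6) P1(6-8) P1(8-10) P2(10-14) P3(14-19) P3(19-25)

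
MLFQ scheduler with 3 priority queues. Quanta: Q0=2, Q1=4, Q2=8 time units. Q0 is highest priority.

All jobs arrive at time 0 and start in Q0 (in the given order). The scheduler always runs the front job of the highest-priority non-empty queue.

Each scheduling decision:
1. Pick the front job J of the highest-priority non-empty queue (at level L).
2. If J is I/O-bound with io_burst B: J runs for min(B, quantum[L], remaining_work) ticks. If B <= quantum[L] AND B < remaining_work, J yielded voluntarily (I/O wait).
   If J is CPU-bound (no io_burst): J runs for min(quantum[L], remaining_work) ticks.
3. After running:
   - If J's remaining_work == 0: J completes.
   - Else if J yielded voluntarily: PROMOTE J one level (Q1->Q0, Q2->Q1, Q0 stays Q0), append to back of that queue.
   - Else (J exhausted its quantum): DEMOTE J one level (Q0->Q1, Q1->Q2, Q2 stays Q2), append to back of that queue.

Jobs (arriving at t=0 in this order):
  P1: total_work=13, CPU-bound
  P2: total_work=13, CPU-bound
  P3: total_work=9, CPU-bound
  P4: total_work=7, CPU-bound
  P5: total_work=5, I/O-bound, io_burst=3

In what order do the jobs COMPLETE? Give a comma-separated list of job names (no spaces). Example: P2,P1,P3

Answer: P5,P1,P2,P3,P4

Derivation:
t=0-2: P1@Q0 runs 2, rem=11, quantum used, demote→Q1. Q0=[P2,P3,P4,P5] Q1=[P1] Q2=[]
t=2-4: P2@Q0 runs 2, rem=11, quantum used, demote→Q1. Q0=[P3,P4,P5] Q1=[P1,P2] Q2=[]
t=4-6: P3@Q0 runs 2, rem=7, quantum used, demote→Q1. Q0=[P4,P5] Q1=[P1,P2,P3] Q2=[]
t=6-8: P4@Q0 runs 2, rem=5, quantum used, demote→Q1. Q0=[P5] Q1=[P1,P2,P3,P4] Q2=[]
t=8-10: P5@Q0 runs 2, rem=3, quantum used, demote→Q1. Q0=[] Q1=[P1,P2,P3,P4,P5] Q2=[]
t=10-14: P1@Q1 runs 4, rem=7, quantum used, demote→Q2. Q0=[] Q1=[P2,P3,P4,P5] Q2=[P1]
t=14-18: P2@Q1 runs 4, rem=7, quantum used, demote→Q2. Q0=[] Q1=[P3,P4,P5] Q2=[P1,P2]
t=18-22: P3@Q1 runs 4, rem=3, quantum used, demote→Q2. Q0=[] Q1=[P4,P5] Q2=[P1,P2,P3]
t=22-26: P4@Q1 runs 4, rem=1, quantum used, demote→Q2. Q0=[] Q1=[P5] Q2=[P1,P2,P3,P4]
t=26-29: P5@Q1 runs 3, rem=0, completes. Q0=[] Q1=[] Q2=[P1,P2,P3,P4]
t=29-36: P1@Q2 runs 7, rem=0, completes. Q0=[] Q1=[] Q2=[P2,P3,P4]
t=36-43: P2@Q2 runs 7, rem=0, completes. Q0=[] Q1=[] Q2=[P3,P4]
t=43-46: P3@Q2 runs 3, rem=0, completes. Q0=[] Q1=[] Q2=[P4]
t=46-47: P4@Q2 runs 1, rem=0, completes. Q0=[] Q1=[] Q2=[]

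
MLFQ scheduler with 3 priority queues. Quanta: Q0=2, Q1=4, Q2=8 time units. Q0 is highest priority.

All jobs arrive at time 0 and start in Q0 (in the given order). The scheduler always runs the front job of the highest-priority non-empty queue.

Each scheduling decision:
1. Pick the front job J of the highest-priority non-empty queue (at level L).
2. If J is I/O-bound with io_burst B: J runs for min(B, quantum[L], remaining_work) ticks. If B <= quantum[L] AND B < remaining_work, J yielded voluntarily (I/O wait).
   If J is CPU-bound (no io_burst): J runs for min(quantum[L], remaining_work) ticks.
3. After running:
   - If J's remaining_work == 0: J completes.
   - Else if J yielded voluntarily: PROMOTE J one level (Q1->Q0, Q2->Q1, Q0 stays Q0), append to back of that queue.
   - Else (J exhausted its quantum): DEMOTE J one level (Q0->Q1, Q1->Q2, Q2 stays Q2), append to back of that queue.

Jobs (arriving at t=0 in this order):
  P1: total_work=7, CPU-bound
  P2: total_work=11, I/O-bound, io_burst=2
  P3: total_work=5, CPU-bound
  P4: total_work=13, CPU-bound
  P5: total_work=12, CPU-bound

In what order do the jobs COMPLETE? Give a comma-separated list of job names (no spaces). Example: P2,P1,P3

Answer: P2,P3,P1,P4,P5

Derivation:
t=0-2: P1@Q0 runs 2, rem=5, quantum used, demote→Q1. Q0=[P2,P3,P4,P5] Q1=[P1] Q2=[]
t=2-4: P2@Q0 runs 2, rem=9, I/O yield, promote→Q0. Q0=[P3,P4,P5,P2] Q1=[P1] Q2=[]
t=4-6: P3@Q0 runs 2, rem=3, quantum used, demote→Q1. Q0=[P4,P5,P2] Q1=[P1,P3] Q2=[]
t=6-8: P4@Q0 runs 2, rem=11, quantum used, demote→Q1. Q0=[P5,P2] Q1=[P1,P3,P4] Q2=[]
t=8-10: P5@Q0 runs 2, rem=10, quantum used, demote→Q1. Q0=[P2] Q1=[P1,P3,P4,P5] Q2=[]
t=10-12: P2@Q0 runs 2, rem=7, I/O yield, promote→Q0. Q0=[P2] Q1=[P1,P3,P4,P5] Q2=[]
t=12-14: P2@Q0 runs 2, rem=5, I/O yield, promote→Q0. Q0=[P2] Q1=[P1,P3,P4,P5] Q2=[]
t=14-16: P2@Q0 runs 2, rem=3, I/O yield, promote→Q0. Q0=[P2] Q1=[P1,P3,P4,P5] Q2=[]
t=16-18: P2@Q0 runs 2, rem=1, I/O yield, promote→Q0. Q0=[P2] Q1=[P1,P3,P4,P5] Q2=[]
t=18-19: P2@Q0 runs 1, rem=0, completes. Q0=[] Q1=[P1,P3,P4,P5] Q2=[]
t=19-23: P1@Q1 runs 4, rem=1, quantum used, demote→Q2. Q0=[] Q1=[P3,P4,P5] Q2=[P1]
t=23-26: P3@Q1 runs 3, rem=0, completes. Q0=[] Q1=[P4,P5] Q2=[P1]
t=26-30: P4@Q1 runs 4, rem=7, quantum used, demote→Q2. Q0=[] Q1=[P5] Q2=[P1,P4]
t=30-34: P5@Q1 runs 4, rem=6, quantum used, demote→Q2. Q0=[] Q1=[] Q2=[P1,P4,P5]
t=34-35: P1@Q2 runs 1, rem=0, completes. Q0=[] Q1=[] Q2=[P4,P5]
t=35-42: P4@Q2 runs 7, rem=0, completes. Q0=[] Q1=[] Q2=[P5]
t=42-48: P5@Q2 runs 6, rem=0, completes. Q0=[] Q1=[] Q2=[]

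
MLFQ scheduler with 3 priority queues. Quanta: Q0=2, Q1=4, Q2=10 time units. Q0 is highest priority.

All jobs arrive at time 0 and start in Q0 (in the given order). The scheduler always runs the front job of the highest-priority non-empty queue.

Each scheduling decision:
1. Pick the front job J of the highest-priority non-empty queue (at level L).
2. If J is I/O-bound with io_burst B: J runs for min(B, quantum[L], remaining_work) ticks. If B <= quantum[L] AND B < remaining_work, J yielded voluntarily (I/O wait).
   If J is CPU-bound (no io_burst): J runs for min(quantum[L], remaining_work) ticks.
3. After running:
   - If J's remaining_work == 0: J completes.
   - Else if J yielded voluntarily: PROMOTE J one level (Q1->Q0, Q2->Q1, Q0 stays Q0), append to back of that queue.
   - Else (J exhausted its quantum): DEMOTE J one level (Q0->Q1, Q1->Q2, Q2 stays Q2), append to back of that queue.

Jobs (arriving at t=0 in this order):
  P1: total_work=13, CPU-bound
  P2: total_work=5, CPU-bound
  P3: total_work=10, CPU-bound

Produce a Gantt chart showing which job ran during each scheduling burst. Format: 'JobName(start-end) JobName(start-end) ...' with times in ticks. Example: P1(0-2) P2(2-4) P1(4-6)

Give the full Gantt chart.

Answer: P1(0-2) P2(2-4) P3(4-6) P1(6-10) P2(10-13) P3(13-17) P1(17-24) P3(24-28)

Derivation:
t=0-2: P1@Q0 runs 2, rem=11, quantum used, demote→Q1. Q0=[P2,P3] Q1=[P1] Q2=[]
t=2-4: P2@Q0 runs 2, rem=3, quantum used, demote→Q1. Q0=[P3] Q1=[P1,P2] Q2=[]
t=4-6: P3@Q0 runs 2, rem=8, quantum used, demote→Q1. Q0=[] Q1=[P1,P2,P3] Q2=[]
t=6-10: P1@Q1 runs 4, rem=7, quantum used, demote→Q2. Q0=[] Q1=[P2,P3] Q2=[P1]
t=10-13: P2@Q1 runs 3, rem=0, completes. Q0=[] Q1=[P3] Q2=[P1]
t=13-17: P3@Q1 runs 4, rem=4, quantum used, demote→Q2. Q0=[] Q1=[] Q2=[P1,P3]
t=17-24: P1@Q2 runs 7, rem=0, completes. Q0=[] Q1=[] Q2=[P3]
t=24-28: P3@Q2 runs 4, rem=0, completes. Q0=[] Q1=[] Q2=[]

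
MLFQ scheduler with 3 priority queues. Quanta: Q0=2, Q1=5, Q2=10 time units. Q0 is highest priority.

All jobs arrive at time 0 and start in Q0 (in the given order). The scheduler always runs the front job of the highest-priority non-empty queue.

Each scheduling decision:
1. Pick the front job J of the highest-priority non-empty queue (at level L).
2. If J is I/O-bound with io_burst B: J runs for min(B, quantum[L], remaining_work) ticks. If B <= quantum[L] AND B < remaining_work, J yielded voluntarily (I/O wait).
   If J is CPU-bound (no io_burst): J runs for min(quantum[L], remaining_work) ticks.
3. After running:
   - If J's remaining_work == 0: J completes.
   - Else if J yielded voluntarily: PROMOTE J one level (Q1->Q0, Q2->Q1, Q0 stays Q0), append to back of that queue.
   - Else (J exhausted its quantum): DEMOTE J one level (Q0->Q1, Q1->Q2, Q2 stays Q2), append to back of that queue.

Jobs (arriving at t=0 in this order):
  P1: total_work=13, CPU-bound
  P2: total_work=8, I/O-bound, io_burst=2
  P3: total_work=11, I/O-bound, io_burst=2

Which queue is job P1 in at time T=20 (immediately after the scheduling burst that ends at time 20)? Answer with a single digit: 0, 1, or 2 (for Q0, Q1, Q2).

Answer: 1

Derivation:
t=0-2: P1@Q0 runs 2, rem=11, quantum used, demote→Q1. Q0=[P2,P3] Q1=[P1] Q2=[]
t=2-4: P2@Q0 runs 2, rem=6, I/O yield, promote→Q0. Q0=[P3,P2] Q1=[P1] Q2=[]
t=4-6: P3@Q0 runs 2, rem=9, I/O yield, promote→Q0. Q0=[P2,P3] Q1=[P1] Q2=[]
t=6-8: P2@Q0 runs 2, rem=4, I/O yield, promote→Q0. Q0=[P3,P2] Q1=[P1] Q2=[]
t=8-10: P3@Q0 runs 2, rem=7, I/O yield, promote→Q0. Q0=[P2,P3] Q1=[P1] Q2=[]
t=10-12: P2@Q0 runs 2, rem=2, I/O yield, promote→Q0. Q0=[P3,P2] Q1=[P1] Q2=[]
t=12-14: P3@Q0 runs 2, rem=5, I/O yield, promote→Q0. Q0=[P2,P3] Q1=[P1] Q2=[]
t=14-16: P2@Q0 runs 2, rem=0, completes. Q0=[P3] Q1=[P1] Q2=[]
t=16-18: P3@Q0 runs 2, rem=3, I/O yield, promote→Q0. Q0=[P3] Q1=[P1] Q2=[]
t=18-20: P3@Q0 runs 2, rem=1, I/O yield, promote→Q0. Q0=[P3] Q1=[P1] Q2=[]
t=20-21: P3@Q0 runs 1, rem=0, completes. Q0=[] Q1=[P1] Q2=[]
t=21-26: P1@Q1 runs 5, rem=6, quantum used, demote→Q2. Q0=[] Q1=[] Q2=[P1]
t=26-32: P1@Q2 runs 6, rem=0, completes. Q0=[] Q1=[] Q2=[]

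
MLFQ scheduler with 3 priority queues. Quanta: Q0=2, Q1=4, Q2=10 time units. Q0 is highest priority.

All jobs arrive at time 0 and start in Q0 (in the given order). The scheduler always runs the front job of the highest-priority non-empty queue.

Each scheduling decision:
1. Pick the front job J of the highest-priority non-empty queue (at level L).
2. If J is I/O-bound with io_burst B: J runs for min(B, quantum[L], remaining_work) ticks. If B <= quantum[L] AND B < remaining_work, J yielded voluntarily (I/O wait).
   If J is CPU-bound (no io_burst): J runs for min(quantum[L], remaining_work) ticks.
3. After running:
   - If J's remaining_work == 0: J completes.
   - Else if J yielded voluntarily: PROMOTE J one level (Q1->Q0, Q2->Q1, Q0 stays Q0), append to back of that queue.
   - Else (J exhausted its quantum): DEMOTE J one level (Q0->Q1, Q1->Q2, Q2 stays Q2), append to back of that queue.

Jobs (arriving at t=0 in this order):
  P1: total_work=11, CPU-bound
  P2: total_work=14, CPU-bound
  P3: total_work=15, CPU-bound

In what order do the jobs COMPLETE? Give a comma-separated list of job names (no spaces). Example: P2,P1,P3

Answer: P1,P2,P3

Derivation:
t=0-2: P1@Q0 runs 2, rem=9, quantum used, demote→Q1. Q0=[P2,P3] Q1=[P1] Q2=[]
t=2-4: P2@Q0 runs 2, rem=12, quantum used, demote→Q1. Q0=[P3] Q1=[P1,P2] Q2=[]
t=4-6: P3@Q0 runs 2, rem=13, quantum used, demote→Q1. Q0=[] Q1=[P1,P2,P3] Q2=[]
t=6-10: P1@Q1 runs 4, rem=5, quantum used, demote→Q2. Q0=[] Q1=[P2,P3] Q2=[P1]
t=10-14: P2@Q1 runs 4, rem=8, quantum used, demote→Q2. Q0=[] Q1=[P3] Q2=[P1,P2]
t=14-18: P3@Q1 runs 4, rem=9, quantum used, demote→Q2. Q0=[] Q1=[] Q2=[P1,P2,P3]
t=18-23: P1@Q2 runs 5, rem=0, completes. Q0=[] Q1=[] Q2=[P2,P3]
t=23-31: P2@Q2 runs 8, rem=0, completes. Q0=[] Q1=[] Q2=[P3]
t=31-40: P3@Q2 runs 9, rem=0, completes. Q0=[] Q1=[] Q2=[]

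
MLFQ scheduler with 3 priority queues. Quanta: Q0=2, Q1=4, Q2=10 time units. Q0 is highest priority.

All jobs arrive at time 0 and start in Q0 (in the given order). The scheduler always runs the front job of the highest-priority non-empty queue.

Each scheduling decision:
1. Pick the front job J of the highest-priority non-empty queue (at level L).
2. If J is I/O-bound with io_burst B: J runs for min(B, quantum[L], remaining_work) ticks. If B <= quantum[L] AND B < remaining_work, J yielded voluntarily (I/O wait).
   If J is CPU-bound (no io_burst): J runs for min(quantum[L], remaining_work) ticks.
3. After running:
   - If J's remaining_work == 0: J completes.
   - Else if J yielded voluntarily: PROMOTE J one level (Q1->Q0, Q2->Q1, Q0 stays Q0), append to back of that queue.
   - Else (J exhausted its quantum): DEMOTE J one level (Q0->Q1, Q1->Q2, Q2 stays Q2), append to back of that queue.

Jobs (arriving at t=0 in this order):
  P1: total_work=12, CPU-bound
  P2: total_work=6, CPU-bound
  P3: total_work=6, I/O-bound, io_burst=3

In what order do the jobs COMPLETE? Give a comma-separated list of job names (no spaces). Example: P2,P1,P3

t=0-2: P1@Q0 runs 2, rem=10, quantum used, demote→Q1. Q0=[P2,P3] Q1=[P1] Q2=[]
t=2-4: P2@Q0 runs 2, rem=4, quantum used, demote→Q1. Q0=[P3] Q1=[P1,P2] Q2=[]
t=4-6: P3@Q0 runs 2, rem=4, quantum used, demote→Q1. Q0=[] Q1=[P1,P2,P3] Q2=[]
t=6-10: P1@Q1 runs 4, rem=6, quantum used, demote→Q2. Q0=[] Q1=[P2,P3] Q2=[P1]
t=10-14: P2@Q1 runs 4, rem=0, completes. Q0=[] Q1=[P3] Q2=[P1]
t=14-17: P3@Q1 runs 3, rem=1, I/O yield, promote→Q0. Q0=[P3] Q1=[] Q2=[P1]
t=17-18: P3@Q0 runs 1, rem=0, completes. Q0=[] Q1=[] Q2=[P1]
t=18-24: P1@Q2 runs 6, rem=0, completes. Q0=[] Q1=[] Q2=[]

Answer: P2,P3,P1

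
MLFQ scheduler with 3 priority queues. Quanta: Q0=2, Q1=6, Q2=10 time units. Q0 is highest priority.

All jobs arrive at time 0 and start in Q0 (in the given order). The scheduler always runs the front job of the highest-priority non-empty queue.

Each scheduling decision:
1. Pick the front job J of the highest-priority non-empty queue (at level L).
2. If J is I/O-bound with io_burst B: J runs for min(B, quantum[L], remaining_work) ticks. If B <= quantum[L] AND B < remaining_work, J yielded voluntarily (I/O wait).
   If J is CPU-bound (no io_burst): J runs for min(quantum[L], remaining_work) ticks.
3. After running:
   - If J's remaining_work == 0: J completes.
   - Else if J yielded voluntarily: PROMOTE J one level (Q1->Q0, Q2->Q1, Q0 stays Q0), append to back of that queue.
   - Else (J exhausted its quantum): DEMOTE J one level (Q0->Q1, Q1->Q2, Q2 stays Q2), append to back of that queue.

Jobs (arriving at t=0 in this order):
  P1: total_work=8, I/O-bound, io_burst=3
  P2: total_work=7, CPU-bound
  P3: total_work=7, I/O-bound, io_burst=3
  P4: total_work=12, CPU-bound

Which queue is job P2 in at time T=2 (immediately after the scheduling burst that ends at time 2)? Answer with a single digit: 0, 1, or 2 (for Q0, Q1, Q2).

t=0-2: P1@Q0 runs 2, rem=6, quantum used, demote→Q1. Q0=[P2,P3,P4] Q1=[P1] Q2=[]
t=2-4: P2@Q0 runs 2, rem=5, quantum used, demote→Q1. Q0=[P3,P4] Q1=[P1,P2] Q2=[]
t=4-6: P3@Q0 runs 2, rem=5, quantum used, demote→Q1. Q0=[P4] Q1=[P1,P2,P3] Q2=[]
t=6-8: P4@Q0 runs 2, rem=10, quantum used, demote→Q1. Q0=[] Q1=[P1,P2,P3,P4] Q2=[]
t=8-11: P1@Q1 runs 3, rem=3, I/O yield, promote→Q0. Q0=[P1] Q1=[P2,P3,P4] Q2=[]
t=11-13: P1@Q0 runs 2, rem=1, quantum used, demote→Q1. Q0=[] Q1=[P2,P3,P4,P1] Q2=[]
t=13-18: P2@Q1 runs 5, rem=0, completes. Q0=[] Q1=[P3,P4,P1] Q2=[]
t=18-21: P3@Q1 runs 3, rem=2, I/O yield, promote→Q0. Q0=[P3] Q1=[P4,P1] Q2=[]
t=21-23: P3@Q0 runs 2, rem=0, completes. Q0=[] Q1=[P4,P1] Q2=[]
t=23-29: P4@Q1 runs 6, rem=4, quantum used, demote→Q2. Q0=[] Q1=[P1] Q2=[P4]
t=29-30: P1@Q1 runs 1, rem=0, completes. Q0=[] Q1=[] Q2=[P4]
t=30-34: P4@Q2 runs 4, rem=0, completes. Q0=[] Q1=[] Q2=[]

Answer: 0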